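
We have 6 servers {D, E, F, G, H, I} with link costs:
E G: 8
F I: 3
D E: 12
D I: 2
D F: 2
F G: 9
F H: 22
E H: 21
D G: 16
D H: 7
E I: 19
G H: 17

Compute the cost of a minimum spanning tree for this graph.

Prim's algorithm from H:
Step 1: frontier [D H 7, G H 17, E H 21, F H 22] → take D H (7); add D.
Step 2: frontier [D F 2, D I 2, D E 12, D G 16, G H 17, E H 21, F H 22] → take D F (2); add F.
Step 3: frontier [D I 2, D E 12, D G 16, F I 3, F G 9, G H 17, E H 21] → take D I (2); add I.
Step 4: frontier [D E 12, D G 16, F G 9, G H 17, E H 21, E I 19] → take F G (9); add G.
Step 5: frontier [D E 12, E G 8, E H 21, E I 19] → take E G (8); add E.
MST edges: D H, D F, D I, F G, E G; total weight 7+2+2+9+8 = 28.

28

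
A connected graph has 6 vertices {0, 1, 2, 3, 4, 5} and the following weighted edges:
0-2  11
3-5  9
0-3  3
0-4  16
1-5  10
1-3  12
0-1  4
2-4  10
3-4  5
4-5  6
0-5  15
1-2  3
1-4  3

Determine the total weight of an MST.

Kruskal's algorithm — process edges by increasing weight (ties by edge label):
0-3 (3): add — endpoints in different components.
1-2 (3): add — endpoints in different components.
1-4 (3): add — endpoints in different components.
0-1 (4): add — endpoints in different components.
3-4 (5): skip — 3 and 4 already connected.
4-5 (6): add — endpoints in different components.
MST edges: 0-3, 1-2, 1-4, 0-1, 4-5; total weight 3+3+3+4+6 = 19.

19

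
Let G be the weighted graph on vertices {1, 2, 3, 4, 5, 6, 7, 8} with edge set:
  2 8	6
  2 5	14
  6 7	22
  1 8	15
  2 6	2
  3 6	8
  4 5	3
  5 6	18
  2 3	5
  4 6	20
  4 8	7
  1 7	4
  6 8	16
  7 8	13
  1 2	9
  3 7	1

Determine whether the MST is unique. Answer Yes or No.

Kruskal: consider edges lightest-first.
3 7 (1): add — endpoints in different components.
2 6 (2): add — endpoints in different components.
4 5 (3): add — endpoints in different components.
1 7 (4): add — endpoints in different components.
2 3 (5): add — endpoints in different components.
2 8 (6): add — endpoints in different components.
4 8 (7): add — endpoints in different components.
Every non-tree edge has weight strictly greater than the heaviest edge on the tree path between its endpoints, so the MST is unique.

Yes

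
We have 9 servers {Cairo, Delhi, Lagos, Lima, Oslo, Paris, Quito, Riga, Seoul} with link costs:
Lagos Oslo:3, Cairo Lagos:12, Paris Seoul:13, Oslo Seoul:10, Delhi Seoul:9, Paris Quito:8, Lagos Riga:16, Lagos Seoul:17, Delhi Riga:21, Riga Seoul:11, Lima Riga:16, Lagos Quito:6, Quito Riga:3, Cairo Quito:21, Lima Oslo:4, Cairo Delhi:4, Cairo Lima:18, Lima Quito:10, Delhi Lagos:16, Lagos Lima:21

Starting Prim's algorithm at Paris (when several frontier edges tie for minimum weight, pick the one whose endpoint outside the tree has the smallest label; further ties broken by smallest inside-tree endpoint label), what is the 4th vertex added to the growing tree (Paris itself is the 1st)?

Lagos

Prim, starting at Paris.
Step 1: cheapest edge leaving the tree is Paris Quito (8); add Quito.
Step 2: cheapest edge leaving the tree is Quito Riga (3); add Riga.
Step 3: cheapest edge leaving the tree is Lagos Quito (6); add Lagos.
Step 4: cheapest edge leaving the tree is Lagos Oslo (3); add Oslo.
Step 5: cheapest edge leaving the tree is Lima Oslo (4); add Lima.
Step 6: cheapest edge leaving the tree is Oslo Seoul (10); add Seoul.
Step 7: cheapest edge leaving the tree is Delhi Seoul (9); add Delhi.
Step 8: cheapest edge leaving the tree is Cairo Delhi (4); add Cairo.
Vertex order: Paris, Quito, Riga, Lagos, Oslo, Lima, Seoul, Delhi, Cairo. The 4th vertex is Lagos.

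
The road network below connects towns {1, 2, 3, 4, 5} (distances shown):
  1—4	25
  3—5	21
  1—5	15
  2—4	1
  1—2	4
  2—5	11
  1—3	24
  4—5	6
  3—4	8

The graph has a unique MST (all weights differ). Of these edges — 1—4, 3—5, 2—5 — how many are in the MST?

Kruskal: consider edges lightest-first.
2—4 (1): add — endpoints in different components.
1—2 (4): add — endpoints in different components.
4—5 (6): add — endpoints in different components.
3—4 (8): add — endpoints in different components.
MST edge set: {2—4, 1—2, 4—5, 3—4}.
Of the listed edges, {} are in the MST → 0.

0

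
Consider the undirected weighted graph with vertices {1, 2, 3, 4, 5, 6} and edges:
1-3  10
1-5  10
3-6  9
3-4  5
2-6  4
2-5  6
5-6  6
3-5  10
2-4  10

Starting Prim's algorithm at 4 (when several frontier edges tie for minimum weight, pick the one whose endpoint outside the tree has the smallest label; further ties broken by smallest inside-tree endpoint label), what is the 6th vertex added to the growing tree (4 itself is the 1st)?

Grow the tree from 4 using Prim:
Step 1: cheapest edge leaving the tree is 3-4 (5); add 3.
Step 2: cheapest edge leaving the tree is 3-6 (9); add 6.
Step 3: cheapest edge leaving the tree is 2-6 (4); add 2.
Step 4: cheapest edge leaving the tree is 2-5 (6); add 5.
Step 5: cheapest edge leaving the tree is 1-3 (10); add 1.
Vertex order: 4, 3, 6, 2, 5, 1. The 6th vertex is 1.

1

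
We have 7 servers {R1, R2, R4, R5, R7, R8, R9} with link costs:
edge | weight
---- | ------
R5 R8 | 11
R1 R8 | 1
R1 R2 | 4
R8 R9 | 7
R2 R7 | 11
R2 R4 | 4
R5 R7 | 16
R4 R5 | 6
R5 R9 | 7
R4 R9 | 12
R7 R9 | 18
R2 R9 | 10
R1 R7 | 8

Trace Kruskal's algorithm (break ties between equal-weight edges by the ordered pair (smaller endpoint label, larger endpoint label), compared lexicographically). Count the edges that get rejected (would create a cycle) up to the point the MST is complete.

1

Kruskal's algorithm — process edges by increasing weight (ties by edge label):
R1 R8 (1): add — endpoints in different components.
R1 R2 (4): add — endpoints in different components.
R2 R4 (4): add — endpoints in different components.
R4 R5 (6): add — endpoints in different components.
R5 R9 (7): add — endpoints in different components.
R8 R9 (7): skip — R8 and R9 already connected.
R1 R7 (8): add — endpoints in different components.
Edges rejected before the tree was complete: 1.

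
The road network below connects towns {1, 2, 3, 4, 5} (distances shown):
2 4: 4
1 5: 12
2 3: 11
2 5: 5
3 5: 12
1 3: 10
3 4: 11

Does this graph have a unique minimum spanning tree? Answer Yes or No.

No

Kruskal: consider edges lightest-first.
2 4 (4): add — endpoints in different components.
2 5 (5): add — endpoints in different components.
1 3 (10): add — endpoints in different components.
2 3 (11): add — endpoints in different components.
Non-tree edge 3 4 has weight 11, equal to the heaviest edge on its tree cycle — swapping gives another MST of the same weight. Not unique.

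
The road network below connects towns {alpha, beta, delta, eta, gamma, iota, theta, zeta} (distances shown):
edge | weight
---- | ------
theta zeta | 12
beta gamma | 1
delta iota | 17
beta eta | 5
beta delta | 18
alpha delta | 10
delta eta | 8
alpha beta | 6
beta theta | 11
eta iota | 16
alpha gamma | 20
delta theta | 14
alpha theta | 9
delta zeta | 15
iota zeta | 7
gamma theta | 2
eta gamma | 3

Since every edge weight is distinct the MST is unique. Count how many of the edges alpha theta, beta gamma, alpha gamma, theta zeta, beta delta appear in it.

Kruskal's algorithm — process edges by increasing weight (ties by edge label):
beta gamma (1): add — endpoints in different components.
gamma theta (2): add — endpoints in different components.
eta gamma (3): add — endpoints in different components.
beta eta (5): skip — eta and beta already connected.
alpha beta (6): add — endpoints in different components.
iota zeta (7): add — endpoints in different components.
delta eta (8): add — endpoints in different components.
alpha theta (9): skip — theta and alpha already connected.
alpha delta (10): skip — delta and alpha already connected.
beta theta (11): skip — theta and beta already connected.
theta zeta (12): add — endpoints in different components.
MST edge set: {beta gamma, gamma theta, eta gamma, alpha beta, iota zeta, delta eta, theta zeta}.
Of the listed edges, {beta gamma, theta zeta} are in the MST → 2.

2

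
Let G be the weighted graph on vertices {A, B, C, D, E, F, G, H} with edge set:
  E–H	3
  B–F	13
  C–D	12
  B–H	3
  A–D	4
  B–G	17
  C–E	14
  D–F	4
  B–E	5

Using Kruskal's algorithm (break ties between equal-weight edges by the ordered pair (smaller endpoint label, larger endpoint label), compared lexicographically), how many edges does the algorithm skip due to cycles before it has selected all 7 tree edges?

2

Sort edges by weight, then run Kruskal:
B–H (3): add — endpoints in different components.
E–H (3): add — endpoints in different components.
A–D (4): add — endpoints in different components.
D–F (4): add — endpoints in different components.
B–E (5): skip — B and E already connected.
C–D (12): add — endpoints in different components.
B–F (13): add — endpoints in different components.
C–E (14): skip — C and E already connected.
B–G (17): add — endpoints in different components.
Edges rejected before the tree was complete: 2.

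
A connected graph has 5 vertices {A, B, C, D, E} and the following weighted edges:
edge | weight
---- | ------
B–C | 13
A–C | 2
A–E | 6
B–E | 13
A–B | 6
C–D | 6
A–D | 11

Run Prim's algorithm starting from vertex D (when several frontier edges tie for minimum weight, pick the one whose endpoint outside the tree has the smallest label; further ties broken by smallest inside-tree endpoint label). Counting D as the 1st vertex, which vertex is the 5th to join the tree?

E

Grow the tree from D using Prim:
Step 1: cheapest edge leaving the tree is C–D (6); add C.
Step 2: cheapest edge leaving the tree is A–C (2); add A.
Step 3: cheapest edge leaving the tree is A–B (6); add B.
Step 4: cheapest edge leaving the tree is A–E (6); add E.
Vertex order: D, C, A, B, E. The 5th vertex is E.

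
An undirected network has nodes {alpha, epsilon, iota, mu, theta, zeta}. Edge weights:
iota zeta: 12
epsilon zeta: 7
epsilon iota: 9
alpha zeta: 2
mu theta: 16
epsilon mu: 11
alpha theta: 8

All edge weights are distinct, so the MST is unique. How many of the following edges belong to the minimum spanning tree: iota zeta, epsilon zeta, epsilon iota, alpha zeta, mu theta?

3

Sort edges by weight, then run Kruskal:
alpha zeta (2): add — endpoints in different components.
epsilon zeta (7): add — endpoints in different components.
alpha theta (8): add — endpoints in different components.
epsilon iota (9): add — endpoints in different components.
epsilon mu (11): add — endpoints in different components.
MST edge set: {alpha zeta, epsilon zeta, alpha theta, epsilon iota, epsilon mu}.
Of the listed edges, {epsilon zeta, epsilon iota, alpha zeta} are in the MST → 3.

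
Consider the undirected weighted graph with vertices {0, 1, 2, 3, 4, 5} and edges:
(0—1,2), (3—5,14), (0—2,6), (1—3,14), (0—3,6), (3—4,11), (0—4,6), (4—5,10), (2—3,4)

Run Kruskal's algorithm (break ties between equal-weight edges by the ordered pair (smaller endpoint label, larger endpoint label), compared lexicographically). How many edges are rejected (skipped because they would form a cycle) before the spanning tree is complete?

1

Kruskal's algorithm — process edges by increasing weight (ties by edge label):
0—1 (2): add — endpoints in different components.
2—3 (4): add — endpoints in different components.
0—2 (6): add — endpoints in different components.
0—3 (6): skip — 0 and 3 already connected.
0—4 (6): add — endpoints in different components.
4—5 (10): add — endpoints in different components.
Edges rejected before the tree was complete: 1.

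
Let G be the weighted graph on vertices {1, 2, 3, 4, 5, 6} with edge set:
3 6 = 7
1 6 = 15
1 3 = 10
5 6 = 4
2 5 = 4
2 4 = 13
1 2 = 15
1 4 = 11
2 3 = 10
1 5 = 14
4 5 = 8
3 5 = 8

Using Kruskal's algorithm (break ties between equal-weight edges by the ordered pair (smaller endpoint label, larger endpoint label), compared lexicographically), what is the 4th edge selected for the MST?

Kruskal: consider edges lightest-first.
2 5 (4): add. Components now {1} {2,5} {3} {4} {6}
5 6 (4): add. Components now {1} {2,5,6} {3} {4}
3 6 (7): add. Components now {1} {2,3,5,6} {4}
3 5 (8): skip — 3 and 5 already connected.
4 5 (8): add. Components now {1} {2,3,4,5,6}
1 3 (10): add. Components now {1,2,3,4,5,6}
The 4th edge added is 4 5.

4-5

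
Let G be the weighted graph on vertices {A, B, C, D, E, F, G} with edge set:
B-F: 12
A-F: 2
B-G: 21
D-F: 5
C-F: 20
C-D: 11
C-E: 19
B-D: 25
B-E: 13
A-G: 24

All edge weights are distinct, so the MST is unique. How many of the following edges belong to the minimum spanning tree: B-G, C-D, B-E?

3

Kruskal: consider edges lightest-first.
A-F (2): add. Components now {A,F} {B} {C} {D} {E} {G}
D-F (5): add. Components now {A,D,F} {B} {C} {E} {G}
C-D (11): add. Components now {A,C,D,F} {B} {E} {G}
B-F (12): add. Components now {A,B,C,D,F} {E} {G}
B-E (13): add. Components now {A,B,C,D,E,F} {G}
C-E (19): skip — C and E already connected.
C-F (20): skip — C and F already connected.
B-G (21): add. Components now {A,B,C,D,E,F,G}
MST edge set: {A-F, D-F, C-D, B-F, B-E, B-G}.
Of the listed edges, {B-G, C-D, B-E} are in the MST → 3.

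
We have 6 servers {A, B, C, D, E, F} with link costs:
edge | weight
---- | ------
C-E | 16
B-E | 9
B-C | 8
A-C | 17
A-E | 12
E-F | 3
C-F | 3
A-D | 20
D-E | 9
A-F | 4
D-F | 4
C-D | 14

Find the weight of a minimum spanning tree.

Kruskal's algorithm — process edges by increasing weight (ties by edge label):
C-F (3): add. Components now {A} {B} {C,F} {D} {E}
E-F (3): add. Components now {A} {B} {C,E,F} {D}
A-F (4): add. Components now {A,C,E,F} {B} {D}
D-F (4): add. Components now {A,C,D,E,F} {B}
B-C (8): add. Components now {A,B,C,D,E,F}
MST edges: C-F, E-F, A-F, D-F, B-C; total weight 3+3+4+4+8 = 22.

22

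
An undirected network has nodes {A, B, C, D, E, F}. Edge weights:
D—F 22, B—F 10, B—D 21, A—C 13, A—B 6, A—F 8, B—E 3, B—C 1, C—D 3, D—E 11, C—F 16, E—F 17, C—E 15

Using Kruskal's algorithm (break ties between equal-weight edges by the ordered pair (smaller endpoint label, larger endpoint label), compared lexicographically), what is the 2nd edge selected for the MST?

B-E

Kruskal's algorithm — process edges by increasing weight (ties by edge label):
B—C (1): add. Components now {A} {B,C} {D} {E} {F}
B—E (3): add. Components now {A} {B,C,E} {D} {F}
C—D (3): add. Components now {A} {B,C,D,E} {F}
A—B (6): add. Components now {A,B,C,D,E} {F}
A—F (8): add. Components now {A,B,C,D,E,F}
The 2nd edge added is B—E.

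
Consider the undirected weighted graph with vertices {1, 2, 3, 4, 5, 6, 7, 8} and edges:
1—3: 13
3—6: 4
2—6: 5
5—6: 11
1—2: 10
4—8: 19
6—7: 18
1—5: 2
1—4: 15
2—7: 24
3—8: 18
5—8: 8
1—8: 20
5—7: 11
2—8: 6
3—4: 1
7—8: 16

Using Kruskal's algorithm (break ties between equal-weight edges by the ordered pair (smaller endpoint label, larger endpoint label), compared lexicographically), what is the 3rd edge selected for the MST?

3-6

Kruskal's algorithm — process edges by increasing weight (ties by edge label):
3—4 (1): add — endpoints in different components.
1—5 (2): add — endpoints in different components.
3—6 (4): add — endpoints in different components.
2—6 (5): add — endpoints in different components.
2—8 (6): add — endpoints in different components.
5—8 (8): add — endpoints in different components.
1—2 (10): skip — 1 and 2 already connected.
5—6 (11): skip — 5 and 6 already connected.
5—7 (11): add — endpoints in different components.
The 3rd edge added is 3—6.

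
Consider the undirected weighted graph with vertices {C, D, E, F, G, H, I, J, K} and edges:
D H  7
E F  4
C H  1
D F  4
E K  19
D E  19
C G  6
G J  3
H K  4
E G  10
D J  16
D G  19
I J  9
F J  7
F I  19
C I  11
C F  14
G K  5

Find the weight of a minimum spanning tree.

Grow the tree from J using Prim:
Step 1: cheapest edge leaving the tree is G J (3); add G.
Step 2: cheapest edge leaving the tree is G K (5); add K.
Step 3: cheapest edge leaving the tree is H K (4); add H.
Step 4: cheapest edge leaving the tree is C H (1); add C.
Step 5: cheapest edge leaving the tree is D H (7); add D.
Step 6: cheapest edge leaving the tree is D F (4); add F.
Step 7: cheapest edge leaving the tree is E F (4); add E.
Step 8: cheapest edge leaving the tree is I J (9); add I.
MST edges: G J, G K, H K, C H, D H, D F, E F, I J; total weight 3+5+4+1+7+4+4+9 = 37.

37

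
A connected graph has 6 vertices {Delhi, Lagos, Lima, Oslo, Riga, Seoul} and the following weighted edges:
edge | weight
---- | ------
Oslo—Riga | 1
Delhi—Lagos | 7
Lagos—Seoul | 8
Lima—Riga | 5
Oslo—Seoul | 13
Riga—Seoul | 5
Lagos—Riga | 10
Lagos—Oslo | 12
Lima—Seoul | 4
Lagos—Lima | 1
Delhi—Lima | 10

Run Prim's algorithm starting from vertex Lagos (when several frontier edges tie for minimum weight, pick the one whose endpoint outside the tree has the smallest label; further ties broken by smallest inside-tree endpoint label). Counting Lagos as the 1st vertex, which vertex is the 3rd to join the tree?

Prim, starting at Lagos.
Step 1: frontier [Lagos—Lima 1, Delhi—Lagos 7, Lagos—Seoul 8, Lagos—Riga 10, Lagos—Oslo 12] → take Lagos—Lima (1); add Lima.
Step 2: frontier [Delhi—Lagos 7, Lagos—Seoul 8, Lagos—Riga 10, Lagos—Oslo 12, Lima—Seoul 4, Lima—Riga 5, Delhi—Lima 10] → take Lima—Seoul (4); add Seoul.
Step 3: frontier [Delhi—Lagos 7, Lagos—Riga 10, Lagos—Oslo 12, Lima—Riga 5, Delhi—Lima 10, Riga—Seoul 5, Oslo—Seoul 13] → take Lima—Riga (5); add Riga.
Step 4: frontier [Delhi—Lagos 7, Lagos—Oslo 12, Delhi—Lima 10, Oslo—Riga 1, Oslo—Seoul 13] → take Oslo—Riga (1); add Oslo.
Step 5: frontier [Delhi—Lagos 7, Delhi—Lima 10] → take Delhi—Lagos (7); add Delhi.
Vertex order: Lagos, Lima, Seoul, Riga, Oslo, Delhi. The 3rd vertex is Seoul.

Seoul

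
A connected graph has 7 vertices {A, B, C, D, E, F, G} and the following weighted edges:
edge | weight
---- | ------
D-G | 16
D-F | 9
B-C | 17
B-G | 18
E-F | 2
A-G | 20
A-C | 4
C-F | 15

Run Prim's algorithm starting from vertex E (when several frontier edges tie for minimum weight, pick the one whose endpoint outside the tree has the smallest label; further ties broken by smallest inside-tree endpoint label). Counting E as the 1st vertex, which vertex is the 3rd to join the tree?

Prim's algorithm from E:
Step 1: cheapest edge leaving the tree is E-F (2); add F.
Step 2: cheapest edge leaving the tree is D-F (9); add D.
Step 3: cheapest edge leaving the tree is C-F (15); add C.
Step 4: cheapest edge leaving the tree is A-C (4); add A.
Step 5: cheapest edge leaving the tree is D-G (16); add G.
Step 6: cheapest edge leaving the tree is B-C (17); add B.
Vertex order: E, F, D, C, A, G, B. The 3rd vertex is D.

D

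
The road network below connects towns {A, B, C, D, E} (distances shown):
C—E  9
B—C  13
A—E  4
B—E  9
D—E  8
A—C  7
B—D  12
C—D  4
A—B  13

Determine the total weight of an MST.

24

Grow the tree from E using Prim:
Step 1: frontier [A—E 4, D—E 8, B—E 9, C—E 9] → take A—E (4); add A.
Step 2: frontier [A—C 7, A—B 13, D—E 8, B—E 9, C—E 9] → take A—C (7); add C.
Step 3: frontier [A—B 13, C—D 4, B—C 13, D—E 8, B—E 9] → take C—D (4); add D.
Step 4: frontier [A—B 13, B—C 13, B—D 12, B—E 9] → take B—E (9); add B.
MST edges: A—E, A—C, C—D, B—E; total weight 4+7+4+9 = 24.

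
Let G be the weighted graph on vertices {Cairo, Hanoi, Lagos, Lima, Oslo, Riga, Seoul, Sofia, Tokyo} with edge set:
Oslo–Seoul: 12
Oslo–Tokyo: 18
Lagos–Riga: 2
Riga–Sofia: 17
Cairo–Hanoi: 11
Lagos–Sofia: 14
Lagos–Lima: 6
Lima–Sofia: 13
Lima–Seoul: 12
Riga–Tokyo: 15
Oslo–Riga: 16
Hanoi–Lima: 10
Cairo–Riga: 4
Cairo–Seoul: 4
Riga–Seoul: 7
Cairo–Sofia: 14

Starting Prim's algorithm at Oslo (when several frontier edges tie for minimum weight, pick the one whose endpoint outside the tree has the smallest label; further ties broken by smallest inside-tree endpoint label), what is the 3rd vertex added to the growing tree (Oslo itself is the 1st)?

Cairo

Prim, starting at Oslo.
Step 1: cheapest edge leaving the tree is Oslo–Seoul (12); add Seoul.
Step 2: cheapest edge leaving the tree is Cairo–Seoul (4); add Cairo.
Step 3: cheapest edge leaving the tree is Cairo–Riga (4); add Riga.
Step 4: cheapest edge leaving the tree is Lagos–Riga (2); add Lagos.
Step 5: cheapest edge leaving the tree is Lagos–Lima (6); add Lima.
Step 6: cheapest edge leaving the tree is Hanoi–Lima (10); add Hanoi.
Step 7: cheapest edge leaving the tree is Lima–Sofia (13); add Sofia.
Step 8: cheapest edge leaving the tree is Riga–Tokyo (15); add Tokyo.
Vertex order: Oslo, Seoul, Cairo, Riga, Lagos, Lima, Hanoi, Sofia, Tokyo. The 3rd vertex is Cairo.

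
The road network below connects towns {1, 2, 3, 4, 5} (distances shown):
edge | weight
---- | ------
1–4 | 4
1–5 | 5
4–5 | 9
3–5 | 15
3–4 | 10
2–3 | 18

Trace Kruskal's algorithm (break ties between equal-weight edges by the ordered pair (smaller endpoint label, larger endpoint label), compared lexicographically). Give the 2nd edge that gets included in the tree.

1-5

Sort edges by weight, then run Kruskal:
1–4 (4): add — endpoints in different components.
1–5 (5): add — endpoints in different components.
4–5 (9): skip — 4 and 5 already connected.
3–4 (10): add — endpoints in different components.
3–5 (15): skip — 3 and 5 already connected.
2–3 (18): add — endpoints in different components.
The 2nd edge added is 1–5.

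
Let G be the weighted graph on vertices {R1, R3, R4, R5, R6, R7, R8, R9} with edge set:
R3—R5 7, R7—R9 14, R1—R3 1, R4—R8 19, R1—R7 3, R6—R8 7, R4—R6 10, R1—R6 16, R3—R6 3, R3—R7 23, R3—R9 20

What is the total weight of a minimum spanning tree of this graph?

Grow the tree from R1 using Prim:
Step 1: frontier [R1—R3 1, R1—R7 3, R1—R6 16] → take R1—R3 (1); add R3.
Step 2: frontier [R1—R7 3, R1—R6 16, R3—R6 3, R3—R5 7, R3—R9 20, R3—R7 23] → take R3—R6 (3); add R6.
Step 3: frontier [R1—R7 3, R3—R5 7, R3—R9 20, R3—R7 23, R6—R8 7, R4—R6 10] → take R1—R7 (3); add R7.
Step 4: frontier [R3—R5 7, R3—R9 20, R6—R8 7, R4—R6 10, R7—R9 14] → take R3—R5 (7); add R5.
Step 5: frontier [R3—R9 20, R6—R8 7, R4—R6 10, R7—R9 14] → take R6—R8 (7); add R8.
Step 6: frontier [R3—R9 20, R4—R6 10, R7—R9 14, R4—R8 19] → take R4—R6 (10); add R4.
Step 7: frontier [R3—R9 20, R7—R9 14] → take R7—R9 (14); add R9.
MST edges: R1—R3, R3—R6, R1—R7, R3—R5, R6—R8, R4—R6, R7—R9; total weight 1+3+3+7+7+10+14 = 45.

45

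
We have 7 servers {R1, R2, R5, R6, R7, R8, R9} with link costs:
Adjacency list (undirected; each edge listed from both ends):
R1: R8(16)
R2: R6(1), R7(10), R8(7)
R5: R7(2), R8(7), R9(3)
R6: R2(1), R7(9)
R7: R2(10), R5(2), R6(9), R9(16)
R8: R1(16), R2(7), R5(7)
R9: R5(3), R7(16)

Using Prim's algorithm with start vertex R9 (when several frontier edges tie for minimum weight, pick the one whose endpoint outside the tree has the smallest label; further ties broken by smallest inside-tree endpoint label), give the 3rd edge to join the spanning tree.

R5-R8

Prim's algorithm from R9:
Step 1: cheapest edge leaving the tree is R5—R9 (3); add R5.
Step 2: cheapest edge leaving the tree is R5—R7 (2); add R7.
Step 3: cheapest edge leaving the tree is R5—R8 (7); add R8.
Step 4: cheapest edge leaving the tree is R2—R8 (7); add R2.
Step 5: cheapest edge leaving the tree is R2—R6 (1); add R6.
Step 6: cheapest edge leaving the tree is R1—R8 (16); add R1.
The 3rd edge added is R5—R8.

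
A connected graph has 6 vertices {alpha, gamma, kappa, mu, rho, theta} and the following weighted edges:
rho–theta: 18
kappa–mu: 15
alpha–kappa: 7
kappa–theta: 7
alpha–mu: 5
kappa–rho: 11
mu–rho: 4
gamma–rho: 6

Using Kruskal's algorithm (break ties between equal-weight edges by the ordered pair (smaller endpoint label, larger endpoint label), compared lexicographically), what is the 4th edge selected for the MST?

alpha-kappa

Kruskal: consider edges lightest-first.
mu–rho (4): add — endpoints in different components.
alpha–mu (5): add — endpoints in different components.
gamma–rho (6): add — endpoints in different components.
alpha–kappa (7): add — endpoints in different components.
kappa–theta (7): add — endpoints in different components.
The 4th edge added is alpha–kappa.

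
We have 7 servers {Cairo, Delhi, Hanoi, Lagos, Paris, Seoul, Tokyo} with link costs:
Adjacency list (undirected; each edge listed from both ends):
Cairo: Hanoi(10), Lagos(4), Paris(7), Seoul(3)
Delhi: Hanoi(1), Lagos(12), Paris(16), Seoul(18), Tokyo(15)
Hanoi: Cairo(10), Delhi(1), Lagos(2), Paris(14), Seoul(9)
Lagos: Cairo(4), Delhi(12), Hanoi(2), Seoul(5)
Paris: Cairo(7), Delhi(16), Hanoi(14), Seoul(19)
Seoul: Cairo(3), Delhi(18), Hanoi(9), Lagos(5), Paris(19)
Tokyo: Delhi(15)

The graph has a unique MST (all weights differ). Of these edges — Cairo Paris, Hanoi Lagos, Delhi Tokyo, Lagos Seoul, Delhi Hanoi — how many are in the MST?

4

Kruskal's algorithm — process edges by increasing weight (ties by edge label):
Delhi Hanoi (1): add — endpoints in different components.
Hanoi Lagos (2): add — endpoints in different components.
Cairo Seoul (3): add — endpoints in different components.
Cairo Lagos (4): add — endpoints in different components.
Lagos Seoul (5): skip — Seoul and Lagos already connected.
Cairo Paris (7): add — endpoints in different components.
Hanoi Seoul (9): skip — Hanoi and Seoul already connected.
Cairo Hanoi (10): skip — Hanoi and Cairo already connected.
Delhi Lagos (12): skip — Delhi and Lagos already connected.
Hanoi Paris (14): skip — Hanoi and Paris already connected.
Delhi Tokyo (15): add — endpoints in different components.
MST edge set: {Delhi Hanoi, Hanoi Lagos, Cairo Seoul, Cairo Lagos, Cairo Paris, Delhi Tokyo}.
Of the listed edges, {Cairo Paris, Hanoi Lagos, Delhi Tokyo, Delhi Hanoi} are in the MST → 4.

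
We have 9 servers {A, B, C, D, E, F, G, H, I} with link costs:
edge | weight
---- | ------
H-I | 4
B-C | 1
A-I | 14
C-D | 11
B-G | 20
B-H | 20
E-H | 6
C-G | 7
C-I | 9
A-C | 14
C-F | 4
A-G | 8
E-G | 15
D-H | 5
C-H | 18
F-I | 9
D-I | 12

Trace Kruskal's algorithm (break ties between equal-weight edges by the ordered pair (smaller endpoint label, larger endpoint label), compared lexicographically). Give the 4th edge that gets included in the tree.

D-H

Kruskal: consider edges lightest-first.
B-C (1): add — endpoints in different components.
C-F (4): add — endpoints in different components.
H-I (4): add — endpoints in different components.
D-H (5): add — endpoints in different components.
E-H (6): add — endpoints in different components.
C-G (7): add — endpoints in different components.
A-G (8): add — endpoints in different components.
C-I (9): add — endpoints in different components.
The 4th edge added is D-H.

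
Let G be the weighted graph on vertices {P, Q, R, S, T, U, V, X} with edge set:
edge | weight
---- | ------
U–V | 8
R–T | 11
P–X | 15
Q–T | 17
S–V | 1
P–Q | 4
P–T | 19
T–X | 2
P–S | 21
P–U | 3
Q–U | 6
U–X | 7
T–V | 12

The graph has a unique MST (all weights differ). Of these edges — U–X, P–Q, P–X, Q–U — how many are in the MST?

2

Kruskal: consider edges lightest-first.
S–V (1): add — endpoints in different components.
T–X (2): add — endpoints in different components.
P–U (3): add — endpoints in different components.
P–Q (4): add — endpoints in different components.
Q–U (6): skip — Q and U already connected.
U–X (7): add — endpoints in different components.
U–V (8): add — endpoints in different components.
R–T (11): add — endpoints in different components.
MST edge set: {S–V, T–X, P–U, P–Q, U–X, U–V, R–T}.
Of the listed edges, {U–X, P–Q} are in the MST → 2.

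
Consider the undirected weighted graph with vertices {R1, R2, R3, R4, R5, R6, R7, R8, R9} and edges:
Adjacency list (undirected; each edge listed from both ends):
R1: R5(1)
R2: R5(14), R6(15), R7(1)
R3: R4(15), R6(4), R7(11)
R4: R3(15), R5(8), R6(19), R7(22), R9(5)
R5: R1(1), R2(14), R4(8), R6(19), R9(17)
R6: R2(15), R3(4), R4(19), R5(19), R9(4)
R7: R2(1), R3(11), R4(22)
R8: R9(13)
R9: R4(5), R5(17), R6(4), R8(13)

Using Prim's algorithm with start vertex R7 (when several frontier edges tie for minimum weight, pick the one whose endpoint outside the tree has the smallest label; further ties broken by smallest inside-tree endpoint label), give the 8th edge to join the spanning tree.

Prim, starting at R7.
Step 1: cheapest edge leaving the tree is R2 R7 (1); add R2.
Step 2: cheapest edge leaving the tree is R3 R7 (11); add R3.
Step 3: cheapest edge leaving the tree is R3 R6 (4); add R6.
Step 4: cheapest edge leaving the tree is R6 R9 (4); add R9.
Step 5: cheapest edge leaving the tree is R4 R9 (5); add R4.
Step 6: cheapest edge leaving the tree is R4 R5 (8); add R5.
Step 7: cheapest edge leaving the tree is R1 R5 (1); add R1.
Step 8: cheapest edge leaving the tree is R8 R9 (13); add R8.
The 8th edge added is R8 R9.

R8-R9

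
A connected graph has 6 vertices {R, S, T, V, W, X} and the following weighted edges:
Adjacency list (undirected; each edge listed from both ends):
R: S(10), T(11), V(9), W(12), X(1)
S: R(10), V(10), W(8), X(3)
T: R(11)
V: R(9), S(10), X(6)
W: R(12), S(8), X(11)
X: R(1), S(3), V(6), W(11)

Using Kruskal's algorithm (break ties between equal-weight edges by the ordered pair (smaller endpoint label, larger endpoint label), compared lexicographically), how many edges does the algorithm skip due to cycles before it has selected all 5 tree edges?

Kruskal's algorithm — process edges by increasing weight (ties by edge label):
R-X (1): add — endpoints in different components.
S-X (3): add — endpoints in different components.
V-X (6): add — endpoints in different components.
S-W (8): add — endpoints in different components.
R-V (9): skip — V and R already connected.
R-S (10): skip — R and S already connected.
S-V (10): skip — V and S already connected.
R-T (11): add — endpoints in different components.
Edges rejected before the tree was complete: 3.

3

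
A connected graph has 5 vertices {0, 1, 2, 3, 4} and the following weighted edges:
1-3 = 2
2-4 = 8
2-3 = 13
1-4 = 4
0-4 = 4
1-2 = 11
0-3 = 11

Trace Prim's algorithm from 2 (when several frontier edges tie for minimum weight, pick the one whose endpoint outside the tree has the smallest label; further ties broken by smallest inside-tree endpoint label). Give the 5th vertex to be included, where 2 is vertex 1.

Prim's algorithm from 2:
Step 1: frontier [2-4 8, 1-2 11, 2-3 13] → take 2-4 (8); add 4.
Step 2: frontier [1-2 11, 2-3 13, 0-4 4, 1-4 4] → take 0-4 (4); add 0.
Step 3: frontier [0-3 11, 1-2 11, 2-3 13, 1-4 4] → take 1-4 (4); add 1.
Step 4: frontier [0-3 11, 1-3 2, 2-3 13] → take 1-3 (2); add 3.
Vertex order: 2, 4, 0, 1, 3. The 5th vertex is 3.

3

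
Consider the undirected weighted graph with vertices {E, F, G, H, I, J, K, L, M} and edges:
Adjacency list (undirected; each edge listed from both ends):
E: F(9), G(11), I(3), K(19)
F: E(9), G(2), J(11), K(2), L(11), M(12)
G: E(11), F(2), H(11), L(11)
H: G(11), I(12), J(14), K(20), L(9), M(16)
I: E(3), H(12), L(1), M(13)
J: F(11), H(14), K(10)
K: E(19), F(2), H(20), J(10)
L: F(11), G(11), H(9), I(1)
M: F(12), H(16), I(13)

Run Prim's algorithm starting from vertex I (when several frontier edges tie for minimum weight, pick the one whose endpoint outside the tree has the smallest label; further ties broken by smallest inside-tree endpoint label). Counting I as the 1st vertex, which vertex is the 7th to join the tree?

Prim, starting at I.
Step 1: cheapest edge leaving the tree is I—L (1); add L.
Step 2: cheapest edge leaving the tree is E—I (3); add E.
Step 3: cheapest edge leaving the tree is E—F (9); add F.
Step 4: cheapest edge leaving the tree is F—G (2); add G.
Step 5: cheapest edge leaving the tree is F—K (2); add K.
Step 6: cheapest edge leaving the tree is H—L (9); add H.
Step 7: cheapest edge leaving the tree is J—K (10); add J.
Step 8: cheapest edge leaving the tree is F—M (12); add M.
Vertex order: I, L, E, F, G, K, H, J, M. The 7th vertex is H.

H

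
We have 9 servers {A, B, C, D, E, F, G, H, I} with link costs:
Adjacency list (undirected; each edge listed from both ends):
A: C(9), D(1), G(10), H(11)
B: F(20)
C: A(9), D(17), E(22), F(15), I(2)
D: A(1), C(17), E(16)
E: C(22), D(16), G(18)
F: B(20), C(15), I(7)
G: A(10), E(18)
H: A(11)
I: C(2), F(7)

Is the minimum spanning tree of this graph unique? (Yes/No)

Yes

Kruskal's algorithm — process edges by increasing weight (ties by edge label):
A—D (1): add — endpoints in different components.
C—I (2): add — endpoints in different components.
F—I (7): add — endpoints in different components.
A—C (9): add — endpoints in different components.
A—G (10): add — endpoints in different components.
A—H (11): add — endpoints in different components.
C—F (15): skip — C and F already connected.
D—E (16): add — endpoints in different components.
C—D (17): skip — C and D already connected.
E—G (18): skip — E and G already connected.
B—F (20): add — endpoints in different components.
Every non-tree edge has weight strictly greater than the heaviest edge on the tree path between its endpoints, so the MST is unique.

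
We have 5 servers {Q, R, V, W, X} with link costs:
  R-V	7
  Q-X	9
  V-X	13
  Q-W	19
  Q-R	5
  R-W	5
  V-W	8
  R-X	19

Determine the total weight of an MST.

26

Sort edges by weight, then run Kruskal:
Q-R (5): add. Components now {X} {Q,R} {V} {W}
R-W (5): add. Components now {X} {Q,R,W} {V}
R-V (7): add. Components now {X} {Q,R,V,W}
V-W (8): skip — V and W already connected.
Q-X (9): add. Components now {Q,R,V,W,X}
MST edges: Q-R, R-W, R-V, Q-X; total weight 5+5+7+9 = 26.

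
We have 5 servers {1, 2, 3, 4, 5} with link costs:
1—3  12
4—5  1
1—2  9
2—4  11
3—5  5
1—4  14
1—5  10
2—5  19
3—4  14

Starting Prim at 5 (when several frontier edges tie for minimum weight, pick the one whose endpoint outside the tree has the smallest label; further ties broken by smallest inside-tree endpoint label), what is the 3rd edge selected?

Prim's algorithm from 5:
Step 1: frontier [4—5 1, 3—5 5, 1—5 10, 2—5 19] → take 4—5 (1); add 4.
Step 2: frontier [2—4 11, 1—4 14, 3—4 14, 3—5 5, 1—5 10, 2—5 19] → take 3—5 (5); add 3.
Step 3: frontier [1—3 12, 2—4 11, 1—4 14, 1—5 10, 2—5 19] → take 1—5 (10); add 1.
Step 4: frontier [1—2 9, 2—4 11, 2—5 19] → take 1—2 (9); add 2.
The 3rd edge added is 1—5.

1-5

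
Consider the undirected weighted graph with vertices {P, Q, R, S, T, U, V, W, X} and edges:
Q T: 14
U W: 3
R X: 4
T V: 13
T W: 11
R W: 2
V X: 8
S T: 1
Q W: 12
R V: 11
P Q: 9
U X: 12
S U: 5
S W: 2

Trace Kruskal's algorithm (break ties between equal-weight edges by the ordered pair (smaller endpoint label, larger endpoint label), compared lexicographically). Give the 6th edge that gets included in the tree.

Sort edges by weight, then run Kruskal:
S T (1): add — endpoints in different components.
R W (2): add — endpoints in different components.
S W (2): add — endpoints in different components.
U W (3): add — endpoints in different components.
R X (4): add — endpoints in different components.
S U (5): skip — S and U already connected.
V X (8): add — endpoints in different components.
P Q (9): add — endpoints in different components.
R V (11): skip — V and R already connected.
T W (11): skip — T and W already connected.
Q W (12): add — endpoints in different components.
The 6th edge added is V X.

V-X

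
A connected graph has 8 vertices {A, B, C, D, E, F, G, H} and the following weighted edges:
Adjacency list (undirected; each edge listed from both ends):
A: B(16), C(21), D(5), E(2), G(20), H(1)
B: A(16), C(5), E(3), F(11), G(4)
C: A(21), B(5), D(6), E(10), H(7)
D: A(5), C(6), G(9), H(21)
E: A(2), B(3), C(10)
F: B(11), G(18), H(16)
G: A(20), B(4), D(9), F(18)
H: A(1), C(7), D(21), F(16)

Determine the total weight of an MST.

Grow the tree from E using Prim:
Step 1: cheapest edge leaving the tree is A—E (2); add A.
Step 2: cheapest edge leaving the tree is A—H (1); add H.
Step 3: cheapest edge leaving the tree is B—E (3); add B.
Step 4: cheapest edge leaving the tree is B—G (4); add G.
Step 5: cheapest edge leaving the tree is B—C (5); add C.
Step 6: cheapest edge leaving the tree is A—D (5); add D.
Step 7: cheapest edge leaving the tree is B—F (11); add F.
MST edges: A—E, A—H, B—E, B—G, B—C, A—D, B—F; total weight 2+1+3+4+5+5+11 = 31.

31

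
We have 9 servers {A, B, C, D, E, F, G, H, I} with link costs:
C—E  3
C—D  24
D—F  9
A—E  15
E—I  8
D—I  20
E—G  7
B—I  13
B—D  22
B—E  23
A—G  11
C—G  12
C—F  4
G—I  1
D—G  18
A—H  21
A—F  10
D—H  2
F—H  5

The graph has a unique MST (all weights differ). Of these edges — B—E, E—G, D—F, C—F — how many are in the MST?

2

Kruskal's algorithm — process edges by increasing weight (ties by edge label):
G—I (1): add — endpoints in different components.
D—H (2): add — endpoints in different components.
C—E (3): add — endpoints in different components.
C—F (4): add — endpoints in different components.
F—H (5): add — endpoints in different components.
E—G (7): add — endpoints in different components.
E—I (8): skip — E and I already connected.
D—F (9): skip — D and F already connected.
A—F (10): add — endpoints in different components.
A—G (11): skip — A and G already connected.
C—G (12): skip — C and G already connected.
B—I (13): add — endpoints in different components.
MST edge set: {G—I, D—H, C—E, C—F, F—H, E—G, A—F, B—I}.
Of the listed edges, {E—G, C—F} are in the MST → 2.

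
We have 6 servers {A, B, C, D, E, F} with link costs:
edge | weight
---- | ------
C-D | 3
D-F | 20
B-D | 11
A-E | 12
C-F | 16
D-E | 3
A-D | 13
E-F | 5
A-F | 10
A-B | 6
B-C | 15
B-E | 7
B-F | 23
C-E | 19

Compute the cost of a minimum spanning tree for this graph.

24

Prim's algorithm from C:
Step 1: cheapest edge leaving the tree is C-D (3); add D.
Step 2: cheapest edge leaving the tree is D-E (3); add E.
Step 3: cheapest edge leaving the tree is E-F (5); add F.
Step 4: cheapest edge leaving the tree is B-E (7); add B.
Step 5: cheapest edge leaving the tree is A-B (6); add A.
MST edges: C-D, D-E, E-F, B-E, A-B; total weight 3+3+5+7+6 = 24.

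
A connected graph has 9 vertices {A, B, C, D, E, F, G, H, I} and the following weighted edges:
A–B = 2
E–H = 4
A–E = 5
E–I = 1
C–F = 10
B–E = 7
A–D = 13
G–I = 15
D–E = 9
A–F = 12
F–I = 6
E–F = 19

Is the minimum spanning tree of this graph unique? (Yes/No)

Kruskal's algorithm — process edges by increasing weight (ties by edge label):
E–I (1): add — endpoints in different components.
A–B (2): add — endpoints in different components.
E–H (4): add — endpoints in different components.
A–E (5): add — endpoints in different components.
F–I (6): add — endpoints in different components.
B–E (7): skip — B and E already connected.
D–E (9): add — endpoints in different components.
C–F (10): add — endpoints in different components.
A–F (12): skip — A and F already connected.
A–D (13): skip — A and D already connected.
G–I (15): add — endpoints in different components.
Every non-tree edge has weight strictly greater than the heaviest edge on the tree path between its endpoints, so the MST is unique.

Yes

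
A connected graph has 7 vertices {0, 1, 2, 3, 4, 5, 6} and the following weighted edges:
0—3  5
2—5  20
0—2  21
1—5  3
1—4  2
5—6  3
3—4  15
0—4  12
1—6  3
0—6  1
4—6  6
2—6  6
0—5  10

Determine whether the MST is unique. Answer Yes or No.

Kruskal: consider edges lightest-first.
0—6 (1): add. Components now {0,6} {1} {2} {3} {4} {5}
1—4 (2): add. Components now {0,6} {1,4} {2} {3} {5}
1—5 (3): add. Components now {0,6} {1,4,5} {2} {3}
1—6 (3): add. Components now {0,1,4,5,6} {2} {3}
5—6 (3): skip — 5 and 6 already connected.
0—3 (5): add. Components now {0,1,3,4,5,6} {2}
2—6 (6): add. Components now {0,1,2,3,4,5,6}
Non-tree edge 5—6 has weight 3, equal to the heaviest edge on its tree cycle — swapping gives another MST of the same weight. Not unique.

No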